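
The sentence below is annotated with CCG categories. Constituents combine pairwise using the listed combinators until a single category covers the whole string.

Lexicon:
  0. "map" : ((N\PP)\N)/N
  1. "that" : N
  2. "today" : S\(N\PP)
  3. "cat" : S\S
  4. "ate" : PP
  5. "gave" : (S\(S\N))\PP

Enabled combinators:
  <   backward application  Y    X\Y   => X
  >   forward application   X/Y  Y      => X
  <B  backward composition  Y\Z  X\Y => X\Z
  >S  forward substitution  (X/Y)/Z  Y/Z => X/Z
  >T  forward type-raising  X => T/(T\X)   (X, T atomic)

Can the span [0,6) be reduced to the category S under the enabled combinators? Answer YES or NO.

YES

[0,6] S   <
  [0,4] S\N   <B
    [0,3] S\N   <B
      [0,2] (N\PP)\N   >
        [0,1] "map" : ((N\PP)\N)/N
        [1,2] "that" : N
      [2,3] "today" : S\(N\PP)
    [3,4] "cat" : S\S
  [4,6] S\(S\N)   <
    [4,5] "ate" : PP
    [5,6] "gave" : (S\(S\N))\PP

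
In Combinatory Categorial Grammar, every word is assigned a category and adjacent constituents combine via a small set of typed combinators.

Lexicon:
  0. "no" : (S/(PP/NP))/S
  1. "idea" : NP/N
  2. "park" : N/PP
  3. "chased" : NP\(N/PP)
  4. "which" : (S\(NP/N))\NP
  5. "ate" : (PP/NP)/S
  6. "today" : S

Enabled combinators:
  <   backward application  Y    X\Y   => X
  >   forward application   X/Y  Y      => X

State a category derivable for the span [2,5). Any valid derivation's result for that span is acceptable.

[0,7] S   >
  [0,5] S/(PP/NP)   >
    [0,1] "no" : (S/(PP/NP))/S
    [1,5] S   <
      [1,2] "idea" : NP/N
      [2,5] S\(NP/N)   <
        [2,4] NP   <
          [2,3] "park" : N/PP
          [3,4] "chased" : NP\(N/PP)
        [4,5] "which" : (S\(NP/N))\NP
  [5,7] PP/NP   >
    [5,6] "ate" : (PP/NP)/S
    [6,7] "today" : S

S\(NP/N)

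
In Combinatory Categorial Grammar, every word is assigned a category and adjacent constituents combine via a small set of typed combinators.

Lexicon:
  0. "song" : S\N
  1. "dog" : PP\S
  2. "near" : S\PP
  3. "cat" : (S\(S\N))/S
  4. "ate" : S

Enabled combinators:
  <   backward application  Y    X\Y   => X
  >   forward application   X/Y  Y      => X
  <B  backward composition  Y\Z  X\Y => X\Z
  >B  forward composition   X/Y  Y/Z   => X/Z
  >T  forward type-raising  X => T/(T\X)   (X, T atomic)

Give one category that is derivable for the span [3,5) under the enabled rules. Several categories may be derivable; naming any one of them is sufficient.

S\(S\N)

[0,5] S   <
  [0,3] S\N   <B
    [0,1] "song" : S\N
    [1,3] S\S   <B
      [1,2] "dog" : PP\S
      [2,3] "near" : S\PP
  [3,5] S\(S\N)   >
    [3,4] "cat" : (S\(S\N))/S
    [4,5] "ate" : S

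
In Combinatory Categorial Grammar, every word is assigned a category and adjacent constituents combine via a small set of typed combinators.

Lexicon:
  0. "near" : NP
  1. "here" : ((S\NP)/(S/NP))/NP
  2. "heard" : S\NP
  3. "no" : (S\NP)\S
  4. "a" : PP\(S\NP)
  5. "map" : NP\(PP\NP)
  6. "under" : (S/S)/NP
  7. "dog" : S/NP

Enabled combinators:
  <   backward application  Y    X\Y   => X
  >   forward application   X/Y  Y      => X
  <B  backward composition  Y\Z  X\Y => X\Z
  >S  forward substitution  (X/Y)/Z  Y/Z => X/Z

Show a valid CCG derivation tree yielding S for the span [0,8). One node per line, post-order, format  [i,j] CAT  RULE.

[0,8] S   <
  [0,1] "near" : NP
  [1,8] S\NP   >
    [1,6] (S\NP)/(S/NP)   >
      [1,2] "here" : ((S\NP)/(S/NP))/NP
      [2,6] NP   <
        [2,5] PP\NP   <B
          [2,3] "heard" : S\NP
          [3,5] PP\S   <B
            [3,4] "no" : (S\NP)\S
            [4,5] "a" : PP\(S\NP)
        [5,6] "map" : NP\(PP\NP)
    [6,8] S/NP   >S
      [6,7] "under" : (S/S)/NP
      [7,8] "dog" : S/NP

[0,1] NP  lex  "near"
[1,2] ((S\NP)/(S/NP))/NP  lex  "here"
[2,3] S\NP  lex  "heard"
[3,4] (S\NP)\S  lex  "no"
[4,5] PP\(S\NP)  lex  "a"
[3,5] PP\S  <B  k=4
[2,5] PP\NP  <B  k=3
[5,6] NP\(PP\NP)  lex  "map"
[2,6] NP  <  k=5
[1,6] (S\NP)/(S/NP)  >  k=2
[6,7] (S/S)/NP  lex  "under"
[7,8] S/NP  lex  "dog"
[6,8] S/NP  >S  k=7
[1,8] S\NP  >  k=6
[0,8] S  <  k=1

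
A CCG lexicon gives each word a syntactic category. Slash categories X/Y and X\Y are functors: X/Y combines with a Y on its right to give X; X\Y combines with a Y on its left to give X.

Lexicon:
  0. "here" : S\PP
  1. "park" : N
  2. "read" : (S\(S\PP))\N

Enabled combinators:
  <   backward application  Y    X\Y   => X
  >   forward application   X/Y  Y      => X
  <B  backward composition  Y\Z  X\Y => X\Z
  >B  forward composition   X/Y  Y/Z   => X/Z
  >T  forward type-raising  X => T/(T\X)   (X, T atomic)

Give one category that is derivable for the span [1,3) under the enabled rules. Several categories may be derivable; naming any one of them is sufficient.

[0,3] S   <
  [0,1] "here" : S\PP
  [1,3] S\(S\PP)   <
    [1,2] "park" : N
    [2,3] "read" : (S\(S\PP))\N

S\(S\PP)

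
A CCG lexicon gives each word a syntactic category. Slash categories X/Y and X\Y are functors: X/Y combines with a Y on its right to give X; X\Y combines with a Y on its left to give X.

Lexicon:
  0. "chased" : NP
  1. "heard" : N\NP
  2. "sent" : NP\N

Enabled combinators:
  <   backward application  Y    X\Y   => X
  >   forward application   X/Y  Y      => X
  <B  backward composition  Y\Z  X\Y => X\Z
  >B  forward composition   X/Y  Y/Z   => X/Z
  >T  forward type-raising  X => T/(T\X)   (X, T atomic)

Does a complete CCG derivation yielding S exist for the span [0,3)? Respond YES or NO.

NO

NP N\NP NP\N
CKY chart[0,3] = {N/(N\NP), NP, NP/(NP\NP), PP/(PP\NP), S/(S\NP)}; S ∉ chart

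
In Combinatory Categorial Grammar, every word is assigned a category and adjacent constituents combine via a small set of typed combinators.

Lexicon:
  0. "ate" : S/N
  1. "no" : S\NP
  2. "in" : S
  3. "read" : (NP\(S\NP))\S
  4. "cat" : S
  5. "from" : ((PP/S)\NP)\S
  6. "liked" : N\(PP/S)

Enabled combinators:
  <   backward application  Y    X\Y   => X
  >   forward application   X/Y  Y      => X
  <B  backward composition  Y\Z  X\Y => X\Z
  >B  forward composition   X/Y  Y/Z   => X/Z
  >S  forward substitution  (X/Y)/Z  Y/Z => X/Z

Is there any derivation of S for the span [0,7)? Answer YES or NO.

YES

[0,7] S   >
  [0,1] "ate" : S/N
  [1,7] N   <
    [1,6] PP/S   <
      [1,4] NP   <
        [1,2] "no" : S\NP
        [2,4] NP\(S\NP)   <
          [2,3] "in" : S
          [3,4] "read" : (NP\(S\NP))\S
      [4,6] (PP/S)\NP   <
        [4,5] "cat" : S
        [5,6] "from" : ((PP/S)\NP)\S
    [6,7] "liked" : N\(PP/S)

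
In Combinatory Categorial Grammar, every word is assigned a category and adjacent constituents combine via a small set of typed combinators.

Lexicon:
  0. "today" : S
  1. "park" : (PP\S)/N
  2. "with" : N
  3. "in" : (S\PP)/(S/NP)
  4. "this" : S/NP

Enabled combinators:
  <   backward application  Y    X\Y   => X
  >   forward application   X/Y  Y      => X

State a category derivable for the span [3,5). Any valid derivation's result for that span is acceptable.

S\PP

[0,5] S   <
  [0,3] PP   <
    [0,1] "today" : S
    [1,3] PP\S   >
      [1,2] "park" : (PP\S)/N
      [2,3] "with" : N
  [3,5] S\PP   >
    [3,4] "in" : (S\PP)/(S/NP)
    [4,5] "this" : S/NP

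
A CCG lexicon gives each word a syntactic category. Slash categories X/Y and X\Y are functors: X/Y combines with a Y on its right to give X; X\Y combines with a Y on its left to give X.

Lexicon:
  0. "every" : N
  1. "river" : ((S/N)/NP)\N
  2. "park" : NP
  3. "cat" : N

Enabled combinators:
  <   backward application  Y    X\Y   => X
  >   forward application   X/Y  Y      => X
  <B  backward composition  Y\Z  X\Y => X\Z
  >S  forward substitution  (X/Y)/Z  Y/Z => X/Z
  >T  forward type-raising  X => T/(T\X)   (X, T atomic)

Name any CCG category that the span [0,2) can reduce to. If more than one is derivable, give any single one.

(S/N)/NP

[0,4] S   >
  [0,3] S/N   >
    [0,2] (S/N)/NP   <
      [0,1] "every" : N
      [1,2] "river" : ((S/N)/NP)\N
    [2,3] "park" : NP
  [3,4] "cat" : N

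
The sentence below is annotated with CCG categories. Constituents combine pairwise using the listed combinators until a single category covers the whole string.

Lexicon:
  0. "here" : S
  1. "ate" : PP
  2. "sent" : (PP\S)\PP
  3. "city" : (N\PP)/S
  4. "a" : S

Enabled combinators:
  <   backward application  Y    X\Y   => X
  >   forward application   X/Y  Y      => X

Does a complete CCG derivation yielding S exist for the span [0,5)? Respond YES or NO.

S PP (PP\S)\PP (N\PP)/S S
CKY chart[0,5] = {N}; S ∉ chart

NO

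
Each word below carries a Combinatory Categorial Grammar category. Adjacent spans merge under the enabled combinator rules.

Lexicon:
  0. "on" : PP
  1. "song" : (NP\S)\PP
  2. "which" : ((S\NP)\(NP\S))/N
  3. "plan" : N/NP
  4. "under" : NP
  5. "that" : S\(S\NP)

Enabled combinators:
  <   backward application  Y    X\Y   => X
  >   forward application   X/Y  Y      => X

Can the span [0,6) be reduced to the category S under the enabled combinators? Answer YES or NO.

YES

[0,6] S   <
  [0,5] S\NP   <
    [0,2] NP\S   <
      [0,1] "on" : PP
      [1,2] "song" : (NP\S)\PP
    [2,5] (S\NP)\(NP\S)   >
      [2,3] "which" : ((S\NP)\(NP\S))/N
      [3,5] N   >
        [3,4] "plan" : N/NP
        [4,5] "under" : NP
  [5,6] "that" : S\(S\NP)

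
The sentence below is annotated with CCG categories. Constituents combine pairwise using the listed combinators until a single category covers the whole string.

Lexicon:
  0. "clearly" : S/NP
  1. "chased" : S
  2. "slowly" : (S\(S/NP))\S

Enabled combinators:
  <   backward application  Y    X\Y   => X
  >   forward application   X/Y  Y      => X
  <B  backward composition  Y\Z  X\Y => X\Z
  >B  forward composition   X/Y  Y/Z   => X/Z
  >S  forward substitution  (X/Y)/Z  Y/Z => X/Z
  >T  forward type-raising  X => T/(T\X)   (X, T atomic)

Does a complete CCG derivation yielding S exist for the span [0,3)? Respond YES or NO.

[0,3] S   <
  [0,1] "clearly" : S/NP
  [1,3] S\(S/NP)   <
    [1,2] "chased" : S
    [2,3] "slowly" : (S\(S/NP))\S

YES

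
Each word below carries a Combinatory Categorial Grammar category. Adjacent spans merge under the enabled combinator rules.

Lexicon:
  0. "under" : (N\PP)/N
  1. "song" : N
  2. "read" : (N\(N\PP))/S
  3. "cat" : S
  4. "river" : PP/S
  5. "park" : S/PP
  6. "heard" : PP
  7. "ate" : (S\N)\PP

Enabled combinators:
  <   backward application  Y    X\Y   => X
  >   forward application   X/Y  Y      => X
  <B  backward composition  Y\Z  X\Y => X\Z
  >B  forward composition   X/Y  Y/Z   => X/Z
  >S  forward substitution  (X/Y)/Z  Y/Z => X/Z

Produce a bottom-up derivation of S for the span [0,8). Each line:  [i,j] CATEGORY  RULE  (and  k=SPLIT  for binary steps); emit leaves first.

[0,8] S   <
  [0,4] N   <
    [0,2] N\PP   >
      [0,1] "under" : (N\PP)/N
      [1,2] "song" : N
    [2,4] N\(N\PP)   >
      [2,3] "read" : (N\(N\PP))/S
      [3,4] "cat" : S
  [4,8] S\N   <
    [4,7] PP   >
      [4,5] "river" : PP/S
      [5,7] S   >
        [5,6] "park" : S/PP
        [6,7] "heard" : PP
    [7,8] "ate" : (S\N)\PP

[0,1] (N\PP)/N  lex  "under"
[1,2] N  lex  "song"
[0,2] N\PP  >  k=1
[2,3] (N\(N\PP))/S  lex  "read"
[3,4] S  lex  "cat"
[2,4] N\(N\PP)  >  k=3
[0,4] N  <  k=2
[4,5] PP/S  lex  "river"
[5,6] S/PP  lex  "park"
[6,7] PP  lex  "heard"
[5,7] S  >  k=6
[4,7] PP  >  k=5
[7,8] (S\N)\PP  lex  "ate"
[4,8] S\N  <  k=7
[0,8] S  <  k=4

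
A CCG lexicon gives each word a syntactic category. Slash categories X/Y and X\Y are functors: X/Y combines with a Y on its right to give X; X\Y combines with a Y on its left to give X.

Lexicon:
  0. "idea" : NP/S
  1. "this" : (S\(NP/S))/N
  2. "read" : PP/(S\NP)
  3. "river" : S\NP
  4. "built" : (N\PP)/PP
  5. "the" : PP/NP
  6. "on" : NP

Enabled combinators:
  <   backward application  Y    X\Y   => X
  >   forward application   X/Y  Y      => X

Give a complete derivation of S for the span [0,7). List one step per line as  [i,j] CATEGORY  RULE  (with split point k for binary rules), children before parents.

[0,1] NP/S  lex  "idea"
[1,2] (S\(NP/S))/N  lex  "this"
[2,3] PP/(S\NP)  lex  "read"
[3,4] S\NP  lex  "river"
[2,4] PP  >  k=3
[4,5] (N\PP)/PP  lex  "built"
[5,6] PP/NP  lex  "the"
[6,7] NP  lex  "on"
[5,7] PP  >  k=6
[4,7] N\PP  >  k=5
[2,7] N  <  k=4
[1,7] S\(NP/S)  >  k=2
[0,7] S  <  k=1

[0,7] S   <
  [0,1] "idea" : NP/S
  [1,7] S\(NP/S)   >
    [1,2] "this" : (S\(NP/S))/N
    [2,7] N   <
      [2,4] PP   >
        [2,3] "read" : PP/(S\NP)
        [3,4] "river" : S\NP
      [4,7] N\PP   >
        [4,5] "built" : (N\PP)/PP
        [5,7] PP   >
          [5,6] "the" : PP/NP
          [6,7] "on" : NP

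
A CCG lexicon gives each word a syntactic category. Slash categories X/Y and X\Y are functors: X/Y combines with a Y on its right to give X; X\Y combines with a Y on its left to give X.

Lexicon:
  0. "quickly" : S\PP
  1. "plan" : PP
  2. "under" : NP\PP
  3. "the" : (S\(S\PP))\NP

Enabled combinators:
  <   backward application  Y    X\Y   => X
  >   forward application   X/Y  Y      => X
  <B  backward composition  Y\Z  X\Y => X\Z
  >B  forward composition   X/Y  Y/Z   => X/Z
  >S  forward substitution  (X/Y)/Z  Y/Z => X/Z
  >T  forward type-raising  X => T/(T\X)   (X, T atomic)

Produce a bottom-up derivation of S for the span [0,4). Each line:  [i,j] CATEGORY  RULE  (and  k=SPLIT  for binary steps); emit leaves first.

[0,1] S\PP  lex  "quickly"
[1,2] PP  lex  "plan"
[1,2] NP/(NP\PP)  >T
[2,3] NP\PP  lex  "under"
[1,3] NP  >  k=2
[3,4] (S\(S\PP))\NP  lex  "the"
[1,4] S\(S\PP)  <  k=3
[0,4] S  <  k=1

[0,4] S   <
  [0,1] "quickly" : S\PP
  [1,4] S\(S\PP)   <
    [1,3] NP   >
      [1,2] NP/(NP\PP)   >T
        [1,2] "plan" : PP
      [2,3] "under" : NP\PP
    [3,4] "the" : (S\(S\PP))\NP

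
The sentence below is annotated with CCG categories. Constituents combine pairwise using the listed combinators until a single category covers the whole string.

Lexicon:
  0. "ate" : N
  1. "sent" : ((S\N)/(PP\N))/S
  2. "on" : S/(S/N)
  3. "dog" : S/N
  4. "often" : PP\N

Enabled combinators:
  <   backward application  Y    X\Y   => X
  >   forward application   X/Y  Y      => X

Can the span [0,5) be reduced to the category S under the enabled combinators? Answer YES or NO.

YES

[0,5] S   <
  [0,1] "ate" : N
  [1,5] S\N   >
    [1,4] (S\N)/(PP\N)   >
      [1,2] "sent" : ((S\N)/(PP\N))/S
      [2,4] S   >
        [2,3] "on" : S/(S/N)
        [3,4] "dog" : S/N
    [4,5] "often" : PP\N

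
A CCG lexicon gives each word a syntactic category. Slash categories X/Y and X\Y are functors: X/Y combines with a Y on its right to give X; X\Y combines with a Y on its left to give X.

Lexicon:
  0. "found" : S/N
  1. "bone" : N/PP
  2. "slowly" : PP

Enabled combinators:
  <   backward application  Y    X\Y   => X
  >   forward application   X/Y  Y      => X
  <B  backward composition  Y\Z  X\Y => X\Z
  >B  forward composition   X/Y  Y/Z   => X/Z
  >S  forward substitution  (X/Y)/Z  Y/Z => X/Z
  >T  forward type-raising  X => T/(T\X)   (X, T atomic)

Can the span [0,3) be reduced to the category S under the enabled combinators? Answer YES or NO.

YES

[0,3] S   >
  [0,1] "found" : S/N
  [1,3] N   >
    [1,2] "bone" : N/PP
    [2,3] "slowly" : PP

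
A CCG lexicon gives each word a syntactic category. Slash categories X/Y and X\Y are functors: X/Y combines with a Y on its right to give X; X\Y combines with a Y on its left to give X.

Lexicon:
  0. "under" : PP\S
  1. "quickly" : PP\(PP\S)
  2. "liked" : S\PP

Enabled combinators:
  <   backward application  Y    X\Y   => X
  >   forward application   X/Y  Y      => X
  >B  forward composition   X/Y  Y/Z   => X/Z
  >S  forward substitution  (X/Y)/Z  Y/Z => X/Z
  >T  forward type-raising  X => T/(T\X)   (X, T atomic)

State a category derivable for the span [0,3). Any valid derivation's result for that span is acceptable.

S

[0,3] S   <
  [0,2] PP   <
    [0,1] "under" : PP\S
    [1,2] "quickly" : PP\(PP\S)
  [2,3] "liked" : S\PP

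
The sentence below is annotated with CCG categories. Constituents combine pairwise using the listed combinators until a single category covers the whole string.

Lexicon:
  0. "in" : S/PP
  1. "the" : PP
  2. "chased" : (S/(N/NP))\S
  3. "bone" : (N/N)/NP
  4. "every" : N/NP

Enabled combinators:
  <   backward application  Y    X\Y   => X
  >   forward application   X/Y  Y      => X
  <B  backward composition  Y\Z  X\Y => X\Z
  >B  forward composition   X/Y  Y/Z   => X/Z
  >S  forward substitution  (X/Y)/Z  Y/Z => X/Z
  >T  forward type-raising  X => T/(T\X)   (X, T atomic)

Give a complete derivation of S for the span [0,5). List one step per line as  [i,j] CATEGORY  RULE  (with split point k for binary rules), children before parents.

[0,1] S/PP  lex  "in"
[1,2] PP  lex  "the"
[0,2] S  >  k=1
[2,3] (S/(N/NP))\S  lex  "chased"
[0,3] S/(N/NP)  <  k=2
[3,4] (N/N)/NP  lex  "bone"
[4,5] N/NP  lex  "every"
[3,5] N/NP  >S  k=4
[0,5] S  >  k=3

[0,5] S   >
  [0,3] S/(N/NP)   <
    [0,2] S   >
      [0,1] "in" : S/PP
      [1,2] "the" : PP
    [2,3] "chased" : (S/(N/NP))\S
  [3,5] N/NP   >S
    [3,4] "bone" : (N/N)/NP
    [4,5] "every" : N/NP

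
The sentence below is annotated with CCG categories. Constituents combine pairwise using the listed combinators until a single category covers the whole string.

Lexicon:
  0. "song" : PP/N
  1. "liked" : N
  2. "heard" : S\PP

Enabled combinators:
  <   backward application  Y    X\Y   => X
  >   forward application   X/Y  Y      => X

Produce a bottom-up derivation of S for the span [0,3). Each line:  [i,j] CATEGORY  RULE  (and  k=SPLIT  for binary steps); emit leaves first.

[0,3] S   <
  [0,2] PP   >
    [0,1] "song" : PP/N
    [1,2] "liked" : N
  [2,3] "heard" : S\PP

[0,1] PP/N  lex  "song"
[1,2] N  lex  "liked"
[0,2] PP  >  k=1
[2,3] S\PP  lex  "heard"
[0,3] S  <  k=2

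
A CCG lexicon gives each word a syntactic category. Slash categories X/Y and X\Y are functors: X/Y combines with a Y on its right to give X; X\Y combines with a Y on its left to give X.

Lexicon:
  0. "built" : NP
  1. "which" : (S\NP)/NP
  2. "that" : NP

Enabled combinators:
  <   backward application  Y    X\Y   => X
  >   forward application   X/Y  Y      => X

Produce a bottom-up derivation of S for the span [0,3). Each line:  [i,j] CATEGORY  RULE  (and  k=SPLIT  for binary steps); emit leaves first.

[0,1] NP  lex  "built"
[1,2] (S\NP)/NP  lex  "which"
[2,3] NP  lex  "that"
[1,3] S\NP  >  k=2
[0,3] S  <  k=1

[0,3] S   <
  [0,1] "built" : NP
  [1,3] S\NP   >
    [1,2] "which" : (S\NP)/NP
    [2,3] "that" : NP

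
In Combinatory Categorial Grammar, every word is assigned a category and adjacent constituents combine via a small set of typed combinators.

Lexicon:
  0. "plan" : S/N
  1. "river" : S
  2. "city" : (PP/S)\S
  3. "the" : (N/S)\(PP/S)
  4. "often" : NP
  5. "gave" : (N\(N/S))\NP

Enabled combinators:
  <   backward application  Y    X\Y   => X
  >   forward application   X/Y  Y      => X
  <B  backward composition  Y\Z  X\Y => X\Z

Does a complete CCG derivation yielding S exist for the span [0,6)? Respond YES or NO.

[0,6] S   >
  [0,1] "plan" : S/N
  [1,6] N   <
    [1,4] N/S   <
      [1,3] PP/S   <
        [1,2] "river" : S
        [2,3] "city" : (PP/S)\S
      [3,4] "the" : (N/S)\(PP/S)
    [4,6] N\(N/S)   <
      [4,5] "often" : NP
      [5,6] "gave" : (N\(N/S))\NP

YES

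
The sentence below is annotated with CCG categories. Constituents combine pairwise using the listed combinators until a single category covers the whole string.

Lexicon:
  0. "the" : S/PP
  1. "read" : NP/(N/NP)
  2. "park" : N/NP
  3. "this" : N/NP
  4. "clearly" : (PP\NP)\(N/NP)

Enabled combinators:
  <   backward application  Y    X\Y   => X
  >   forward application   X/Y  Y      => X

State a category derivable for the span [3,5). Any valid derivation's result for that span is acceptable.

[0,5] S   >
  [0,1] "the" : S/PP
  [1,5] PP   <
    [1,3] NP   >
      [1,2] "read" : NP/(N/NP)
      [2,3] "park" : N/NP
    [3,5] PP\NP   <
      [3,4] "this" : N/NP
      [4,5] "clearly" : (PP\NP)\(N/NP)

PP\NP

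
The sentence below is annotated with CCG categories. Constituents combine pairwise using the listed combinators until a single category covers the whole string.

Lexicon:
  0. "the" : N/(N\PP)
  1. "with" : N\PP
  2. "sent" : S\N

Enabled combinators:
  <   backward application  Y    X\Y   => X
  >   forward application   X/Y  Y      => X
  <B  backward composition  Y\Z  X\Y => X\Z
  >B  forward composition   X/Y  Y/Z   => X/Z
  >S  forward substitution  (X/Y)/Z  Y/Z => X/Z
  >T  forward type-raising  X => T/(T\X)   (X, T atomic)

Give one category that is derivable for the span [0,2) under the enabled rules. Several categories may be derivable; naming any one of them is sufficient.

[0,3] S   <
  [0,2] N   >
    [0,1] "the" : N/(N\PP)
    [1,2] "with" : N\PP
  [2,3] "sent" : S\N

N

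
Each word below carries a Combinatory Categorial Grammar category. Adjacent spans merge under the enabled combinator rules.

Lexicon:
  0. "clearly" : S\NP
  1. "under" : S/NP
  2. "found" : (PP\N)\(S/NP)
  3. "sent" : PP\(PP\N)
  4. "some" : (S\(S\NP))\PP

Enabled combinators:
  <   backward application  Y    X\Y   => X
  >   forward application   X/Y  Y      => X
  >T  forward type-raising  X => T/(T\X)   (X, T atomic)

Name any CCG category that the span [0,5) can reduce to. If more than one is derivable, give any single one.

[0,5] S   <
  [0,1] "clearly" : S\NP
  [1,5] S\(S\NP)   <
    [1,4] PP   <
      [1,3] PP\N   <
        [1,2] "under" : S/NP
        [2,3] "found" : (PP\N)\(S/NP)
      [3,4] "sent" : PP\(PP\N)
    [4,5] "some" : (S\(S\NP))\PP

S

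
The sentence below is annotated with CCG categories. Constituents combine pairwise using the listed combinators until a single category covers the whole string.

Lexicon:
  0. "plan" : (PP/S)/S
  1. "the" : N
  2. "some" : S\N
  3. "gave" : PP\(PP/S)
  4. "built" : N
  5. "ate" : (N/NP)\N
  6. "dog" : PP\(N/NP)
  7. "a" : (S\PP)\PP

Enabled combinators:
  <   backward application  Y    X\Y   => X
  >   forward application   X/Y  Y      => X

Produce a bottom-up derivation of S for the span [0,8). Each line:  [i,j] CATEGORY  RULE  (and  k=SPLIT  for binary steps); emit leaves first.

[0,8] S   <
  [0,4] PP   <
    [0,3] PP/S   >
      [0,1] "plan" : (PP/S)/S
      [1,3] S   <
        [1,2] "the" : N
        [2,3] "some" : S\N
    [3,4] "gave" : PP\(PP/S)
  [4,8] S\PP   <
    [4,7] PP   <
      [4,6] N/NP   <
        [4,5] "built" : N
        [5,6] "ate" : (N/NP)\N
      [6,7] "dog" : PP\(N/NP)
    [7,8] "a" : (S\PP)\PP

[0,1] (PP/S)/S  lex  "plan"
[1,2] N  lex  "the"
[2,3] S\N  lex  "some"
[1,3] S  <  k=2
[0,3] PP/S  >  k=1
[3,4] PP\(PP/S)  lex  "gave"
[0,4] PP  <  k=3
[4,5] N  lex  "built"
[5,6] (N/NP)\N  lex  "ate"
[4,6] N/NP  <  k=5
[6,7] PP\(N/NP)  lex  "dog"
[4,7] PP  <  k=6
[7,8] (S\PP)\PP  lex  "a"
[4,8] S\PP  <  k=7
[0,8] S  <  k=4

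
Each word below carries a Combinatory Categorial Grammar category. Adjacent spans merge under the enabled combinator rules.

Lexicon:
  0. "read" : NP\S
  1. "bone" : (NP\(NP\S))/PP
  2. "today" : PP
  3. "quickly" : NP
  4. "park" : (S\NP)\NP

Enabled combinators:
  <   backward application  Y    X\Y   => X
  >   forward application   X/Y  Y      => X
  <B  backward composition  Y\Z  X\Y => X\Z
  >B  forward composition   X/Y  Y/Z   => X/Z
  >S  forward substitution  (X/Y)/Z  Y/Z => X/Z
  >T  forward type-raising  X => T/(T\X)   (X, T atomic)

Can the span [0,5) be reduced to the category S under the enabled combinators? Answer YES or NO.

[0,5] S   <
  [0,3] NP   <
    [0,1] "read" : NP\S
    [1,3] NP\(NP\S)   >
      [1,2] "bone" : (NP\(NP\S))/PP
      [2,3] "today" : PP
  [3,5] S\NP   <
    [3,4] "quickly" : NP
    [4,5] "park" : (S\NP)\NP

YES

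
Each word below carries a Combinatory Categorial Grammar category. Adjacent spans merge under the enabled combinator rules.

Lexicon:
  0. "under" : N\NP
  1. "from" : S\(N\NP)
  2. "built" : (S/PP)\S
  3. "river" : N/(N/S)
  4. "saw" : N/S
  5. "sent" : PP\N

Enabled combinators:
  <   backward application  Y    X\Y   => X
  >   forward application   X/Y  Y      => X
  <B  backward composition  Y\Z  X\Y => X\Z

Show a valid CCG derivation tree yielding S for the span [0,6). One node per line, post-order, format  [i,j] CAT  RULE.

[0,1] N\NP  lex  "under"
[1,2] S\(N\NP)  lex  "from"
[0,2] S  <  k=1
[2,3] (S/PP)\S  lex  "built"
[0,3] S/PP  <  k=2
[3,4] N/(N/S)  lex  "river"
[4,5] N/S  lex  "saw"
[3,5] N  >  k=4
[5,6] PP\N  lex  "sent"
[3,6] PP  <  k=5
[0,6] S  >  k=3

[0,6] S   >
  [0,3] S/PP   <
    [0,2] S   <
      [0,1] "under" : N\NP
      [1,2] "from" : S\(N\NP)
    [2,3] "built" : (S/PP)\S
  [3,6] PP   <
    [3,5] N   >
      [3,4] "river" : N/(N/S)
      [4,5] "saw" : N/S
    [5,6] "sent" : PP\N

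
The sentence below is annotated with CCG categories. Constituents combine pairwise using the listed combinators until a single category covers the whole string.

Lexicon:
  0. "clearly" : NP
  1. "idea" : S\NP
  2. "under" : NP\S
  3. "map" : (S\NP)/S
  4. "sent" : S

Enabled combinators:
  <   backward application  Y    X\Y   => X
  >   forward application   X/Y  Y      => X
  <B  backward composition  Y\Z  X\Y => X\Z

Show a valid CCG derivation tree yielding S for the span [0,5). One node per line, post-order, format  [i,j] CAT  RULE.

[0,5] S   <
  [0,1] "clearly" : NP
  [1,5] S\NP   <B
    [1,3] NP\NP   <B
      [1,2] "idea" : S\NP
      [2,3] "under" : NP\S
    [3,5] S\NP   >
      [3,4] "map" : (S\NP)/S
      [4,5] "sent" : S

[0,1] NP  lex  "clearly"
[1,2] S\NP  lex  "idea"
[2,3] NP\S  lex  "under"
[1,3] NP\NP  <B  k=2
[3,4] (S\NP)/S  lex  "map"
[4,5] S  lex  "sent"
[3,5] S\NP  >  k=4
[1,5] S\NP  <B  k=3
[0,5] S  <  k=1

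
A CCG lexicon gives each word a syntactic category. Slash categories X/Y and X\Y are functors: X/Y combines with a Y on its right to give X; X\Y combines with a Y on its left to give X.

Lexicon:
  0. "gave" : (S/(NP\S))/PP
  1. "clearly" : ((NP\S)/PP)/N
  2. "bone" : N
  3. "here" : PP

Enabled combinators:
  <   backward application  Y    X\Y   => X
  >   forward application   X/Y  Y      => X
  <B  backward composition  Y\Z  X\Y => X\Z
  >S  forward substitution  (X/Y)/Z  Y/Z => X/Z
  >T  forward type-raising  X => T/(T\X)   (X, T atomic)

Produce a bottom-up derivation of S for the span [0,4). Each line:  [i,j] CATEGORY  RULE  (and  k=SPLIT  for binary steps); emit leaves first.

[0,1] (S/(NP\S))/PP  lex  "gave"
[1,2] ((NP\S)/PP)/N  lex  "clearly"
[2,3] N  lex  "bone"
[1,3] (NP\S)/PP  >  k=2
[0,3] S/PP  >S  k=1
[3,4] PP  lex  "here"
[0,4] S  >  k=3

[0,4] S   >
  [0,3] S/PP   >S
    [0,1] "gave" : (S/(NP\S))/PP
    [1,3] (NP\S)/PP   >
      [1,2] "clearly" : ((NP\S)/PP)/N
      [2,3] "bone" : N
  [3,4] "here" : PP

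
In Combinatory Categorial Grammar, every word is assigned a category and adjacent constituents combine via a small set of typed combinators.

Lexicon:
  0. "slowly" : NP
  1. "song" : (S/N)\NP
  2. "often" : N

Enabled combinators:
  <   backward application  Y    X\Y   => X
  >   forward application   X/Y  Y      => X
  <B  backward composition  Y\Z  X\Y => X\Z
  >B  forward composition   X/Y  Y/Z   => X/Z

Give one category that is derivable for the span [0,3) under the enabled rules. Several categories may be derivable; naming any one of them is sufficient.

S

[0,3] S   >
  [0,2] S/N   <
    [0,1] "slowly" : NP
    [1,2] "song" : (S/N)\NP
  [2,3] "often" : N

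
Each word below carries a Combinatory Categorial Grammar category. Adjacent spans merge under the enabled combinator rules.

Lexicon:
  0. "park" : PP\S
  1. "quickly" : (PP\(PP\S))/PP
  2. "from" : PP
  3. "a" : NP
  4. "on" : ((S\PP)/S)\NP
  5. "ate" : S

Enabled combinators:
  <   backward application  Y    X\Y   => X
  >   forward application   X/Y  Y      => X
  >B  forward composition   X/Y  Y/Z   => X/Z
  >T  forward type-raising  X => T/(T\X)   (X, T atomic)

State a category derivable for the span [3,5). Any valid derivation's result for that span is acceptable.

[0,6] S   <
  [0,3] PP   <
    [0,1] "park" : PP\S
    [1,3] PP\(PP\S)   >
      [1,2] "quickly" : (PP\(PP\S))/PP
      [2,3] "from" : PP
  [3,6] S\PP   >
    [3,5] (S\PP)/S   <
      [3,4] "a" : NP
      [4,5] "on" : ((S\PP)/S)\NP
    [5,6] "ate" : S

(S\PP)/S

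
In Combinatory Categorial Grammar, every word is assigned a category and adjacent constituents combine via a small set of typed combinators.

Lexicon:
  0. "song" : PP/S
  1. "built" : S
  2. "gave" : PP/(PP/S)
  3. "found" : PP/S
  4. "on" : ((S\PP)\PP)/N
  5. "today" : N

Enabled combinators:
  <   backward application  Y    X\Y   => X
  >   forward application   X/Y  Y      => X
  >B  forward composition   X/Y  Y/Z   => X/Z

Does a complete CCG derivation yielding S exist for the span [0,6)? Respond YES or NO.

YES

[0,6] S   <
  [0,2] PP   >
    [0,1] "song" : PP/S
    [1,2] "built" : S
  [2,6] S\PP   <
    [2,4] PP   >
      [2,3] "gave" : PP/(PP/S)
      [3,4] "found" : PP/S
    [4,6] (S\PP)\PP   >
      [4,5] "on" : ((S\PP)\PP)/N
      [5,6] "today" : N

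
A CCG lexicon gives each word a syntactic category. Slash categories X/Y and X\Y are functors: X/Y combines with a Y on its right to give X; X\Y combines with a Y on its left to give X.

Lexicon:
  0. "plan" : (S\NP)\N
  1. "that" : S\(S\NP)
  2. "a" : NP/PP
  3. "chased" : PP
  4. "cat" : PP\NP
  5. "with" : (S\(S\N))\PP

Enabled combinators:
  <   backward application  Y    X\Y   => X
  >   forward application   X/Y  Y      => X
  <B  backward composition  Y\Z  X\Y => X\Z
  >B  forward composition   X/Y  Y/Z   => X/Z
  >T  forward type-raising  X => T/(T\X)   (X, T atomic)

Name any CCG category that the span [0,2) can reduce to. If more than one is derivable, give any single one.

[0,6] S   <
  [0,2] S\N   <B
    [0,1] "plan" : (S\NP)\N
    [1,2] "that" : S\(S\NP)
  [2,6] S\(S\N)   <
    [2,5] PP   <
      [2,4] NP   >
        [2,3] "a" : NP/PP
        [3,4] "chased" : PP
      [4,5] "cat" : PP\NP
    [5,6] "with" : (S\(S\N))\PP

S\N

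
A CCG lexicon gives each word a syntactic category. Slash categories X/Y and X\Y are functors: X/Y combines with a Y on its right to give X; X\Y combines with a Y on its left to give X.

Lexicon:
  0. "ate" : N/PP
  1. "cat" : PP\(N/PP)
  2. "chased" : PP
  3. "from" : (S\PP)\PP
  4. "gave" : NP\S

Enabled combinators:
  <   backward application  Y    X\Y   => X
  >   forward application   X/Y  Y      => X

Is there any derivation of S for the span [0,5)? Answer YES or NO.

N/PP PP\(N/PP) PP (S\PP)\PP NP\S
CKY chart[0,5] = {NP}; S ∉ chart

NO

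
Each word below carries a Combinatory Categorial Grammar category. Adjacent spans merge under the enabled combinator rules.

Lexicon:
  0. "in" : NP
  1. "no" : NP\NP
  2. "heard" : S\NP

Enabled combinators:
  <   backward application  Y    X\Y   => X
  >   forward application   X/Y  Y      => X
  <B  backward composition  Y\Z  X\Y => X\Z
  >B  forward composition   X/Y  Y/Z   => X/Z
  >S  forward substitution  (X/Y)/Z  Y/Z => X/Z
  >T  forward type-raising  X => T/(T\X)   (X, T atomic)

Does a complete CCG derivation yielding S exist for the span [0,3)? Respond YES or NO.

[0,3] S   <
  [0,1] "in" : NP
  [1,3] S\NP   <B
    [1,2] "no" : NP\NP
    [2,3] "heard" : S\NP

YES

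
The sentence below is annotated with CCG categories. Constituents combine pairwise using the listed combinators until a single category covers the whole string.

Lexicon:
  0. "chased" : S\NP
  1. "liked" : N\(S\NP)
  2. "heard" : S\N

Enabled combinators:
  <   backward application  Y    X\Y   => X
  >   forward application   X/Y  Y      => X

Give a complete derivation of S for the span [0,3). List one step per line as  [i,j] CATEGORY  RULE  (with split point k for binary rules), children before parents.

[0,3] S   <
  [0,2] N   <
    [0,1] "chased" : S\NP
    [1,2] "liked" : N\(S\NP)
  [2,3] "heard" : S\N

[0,1] S\NP  lex  "chased"
[1,2] N\(S\NP)  lex  "liked"
[0,2] N  <  k=1
[2,3] S\N  lex  "heard"
[0,3] S  <  k=2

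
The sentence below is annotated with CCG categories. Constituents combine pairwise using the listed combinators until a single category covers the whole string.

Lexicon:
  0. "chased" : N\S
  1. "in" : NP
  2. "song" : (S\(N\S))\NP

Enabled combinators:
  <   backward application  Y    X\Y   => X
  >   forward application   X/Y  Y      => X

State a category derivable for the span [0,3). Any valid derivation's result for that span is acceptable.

S

[0,3] S   <
  [0,1] "chased" : N\S
  [1,3] S\(N\S)   <
    [1,2] "in" : NP
    [2,3] "song" : (S\(N\S))\NP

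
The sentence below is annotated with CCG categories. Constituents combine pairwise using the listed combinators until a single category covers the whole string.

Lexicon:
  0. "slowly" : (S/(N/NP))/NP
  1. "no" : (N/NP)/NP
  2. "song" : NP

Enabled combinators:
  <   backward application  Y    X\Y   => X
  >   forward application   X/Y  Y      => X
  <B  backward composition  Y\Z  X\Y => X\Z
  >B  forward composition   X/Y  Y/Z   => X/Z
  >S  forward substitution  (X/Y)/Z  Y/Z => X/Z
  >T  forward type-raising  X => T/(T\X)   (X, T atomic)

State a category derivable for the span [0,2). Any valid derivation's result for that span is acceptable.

S/NP

[0,3] S   >
  [0,2] S/NP   >S
    [0,1] "slowly" : (S/(N/NP))/NP
    [1,2] "no" : (N/NP)/NP
  [2,3] "song" : NP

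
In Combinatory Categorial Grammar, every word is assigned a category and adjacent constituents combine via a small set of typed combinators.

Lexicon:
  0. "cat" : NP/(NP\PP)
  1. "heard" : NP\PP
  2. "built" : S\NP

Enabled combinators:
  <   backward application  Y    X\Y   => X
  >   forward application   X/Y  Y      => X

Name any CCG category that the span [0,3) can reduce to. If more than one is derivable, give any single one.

S

[0,3] S   <
  [0,2] NP   >
    [0,1] "cat" : NP/(NP\PP)
    [1,2] "heard" : NP\PP
  [2,3] "built" : S\NP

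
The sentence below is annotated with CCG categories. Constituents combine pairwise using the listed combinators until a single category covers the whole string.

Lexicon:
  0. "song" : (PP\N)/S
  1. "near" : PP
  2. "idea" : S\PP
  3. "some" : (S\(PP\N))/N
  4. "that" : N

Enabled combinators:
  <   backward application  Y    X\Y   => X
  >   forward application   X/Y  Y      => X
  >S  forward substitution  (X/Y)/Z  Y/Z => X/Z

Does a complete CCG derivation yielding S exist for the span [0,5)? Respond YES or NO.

YES

[0,5] S   <
  [0,3] PP\N   >
    [0,1] "song" : (PP\N)/S
    [1,3] S   <
      [1,2] "near" : PP
      [2,3] "idea" : S\PP
  [3,5] S\(PP\N)   >
    [3,4] "some" : (S\(PP\N))/N
    [4,5] "that" : N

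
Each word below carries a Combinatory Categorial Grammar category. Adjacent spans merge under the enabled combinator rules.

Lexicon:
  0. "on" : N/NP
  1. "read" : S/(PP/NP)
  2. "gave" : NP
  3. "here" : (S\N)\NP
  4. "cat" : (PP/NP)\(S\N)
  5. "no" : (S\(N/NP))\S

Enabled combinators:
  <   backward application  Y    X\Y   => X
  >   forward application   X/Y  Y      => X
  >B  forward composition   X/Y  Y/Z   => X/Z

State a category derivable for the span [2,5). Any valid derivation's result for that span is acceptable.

[0,6] S   <
  [0,1] "on" : N/NP
  [1,6] S\(N/NP)   <
    [1,5] S   >
      [1,2] "read" : S/(PP/NP)
      [2,5] PP/NP   <
        [2,4] S\N   <
          [2,3] "gave" : NP
          [3,4] "here" : (S\N)\NP
        [4,5] "cat" : (PP/NP)\(S\N)
    [5,6] "no" : (S\(N/NP))\S

PP/NP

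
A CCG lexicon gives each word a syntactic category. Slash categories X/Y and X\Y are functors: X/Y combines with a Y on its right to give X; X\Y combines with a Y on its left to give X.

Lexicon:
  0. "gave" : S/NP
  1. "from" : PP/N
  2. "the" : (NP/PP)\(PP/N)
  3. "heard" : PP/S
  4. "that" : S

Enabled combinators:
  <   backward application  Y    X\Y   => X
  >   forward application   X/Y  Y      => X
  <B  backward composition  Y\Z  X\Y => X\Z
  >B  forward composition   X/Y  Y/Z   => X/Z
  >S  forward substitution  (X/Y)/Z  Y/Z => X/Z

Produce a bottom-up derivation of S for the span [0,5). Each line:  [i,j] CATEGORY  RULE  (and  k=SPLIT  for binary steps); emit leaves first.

[0,5] S   >
  [0,1] "gave" : S/NP
  [1,5] NP   >
    [1,3] NP/PP   <
      [1,2] "from" : PP/N
      [2,3] "the" : (NP/PP)\(PP/N)
    [3,5] PP   >
      [3,4] "heard" : PP/S
      [4,5] "that" : S

[0,1] S/NP  lex  "gave"
[1,2] PP/N  lex  "from"
[2,3] (NP/PP)\(PP/N)  lex  "the"
[1,3] NP/PP  <  k=2
[3,4] PP/S  lex  "heard"
[4,5] S  lex  "that"
[3,5] PP  >  k=4
[1,5] NP  >  k=3
[0,5] S  >  k=1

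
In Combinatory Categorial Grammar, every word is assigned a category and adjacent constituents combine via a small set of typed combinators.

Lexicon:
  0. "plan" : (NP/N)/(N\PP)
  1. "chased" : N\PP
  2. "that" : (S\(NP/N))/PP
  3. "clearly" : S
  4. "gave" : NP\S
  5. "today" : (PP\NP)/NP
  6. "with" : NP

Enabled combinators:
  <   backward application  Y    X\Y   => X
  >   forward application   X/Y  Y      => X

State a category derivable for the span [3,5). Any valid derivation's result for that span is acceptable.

[0,7] S   <
  [0,2] NP/N   >
    [0,1] "plan" : (NP/N)/(N\PP)
    [1,2] "chased" : N\PP
  [2,7] S\(NP/N)   >
    [2,3] "that" : (S\(NP/N))/PP
    [3,7] PP   <
      [3,5] NP   <
        [3,4] "clearly" : S
        [4,5] "gave" : NP\S
      [5,7] PP\NP   >
        [5,6] "today" : (PP\NP)/NP
        [6,7] "with" : NP

NP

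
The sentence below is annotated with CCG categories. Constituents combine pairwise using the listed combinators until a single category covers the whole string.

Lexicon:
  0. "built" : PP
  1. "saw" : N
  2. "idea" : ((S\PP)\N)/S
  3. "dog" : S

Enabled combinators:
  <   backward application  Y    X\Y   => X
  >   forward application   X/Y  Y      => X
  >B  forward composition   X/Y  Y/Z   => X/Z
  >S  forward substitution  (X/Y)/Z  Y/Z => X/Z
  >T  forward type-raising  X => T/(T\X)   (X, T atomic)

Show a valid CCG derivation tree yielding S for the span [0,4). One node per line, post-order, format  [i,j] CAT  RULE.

[0,4] S   <
  [0,1] "built" : PP
  [1,4] S\PP   <
    [1,2] "saw" : N
    [2,4] (S\PP)\N   >
      [2,3] "idea" : ((S\PP)\N)/S
      [3,4] "dog" : S

[0,1] PP  lex  "built"
[1,2] N  lex  "saw"
[2,3] ((S\PP)\N)/S  lex  "idea"
[3,4] S  lex  "dog"
[2,4] (S\PP)\N  >  k=3
[1,4] S\PP  <  k=2
[0,4] S  <  k=1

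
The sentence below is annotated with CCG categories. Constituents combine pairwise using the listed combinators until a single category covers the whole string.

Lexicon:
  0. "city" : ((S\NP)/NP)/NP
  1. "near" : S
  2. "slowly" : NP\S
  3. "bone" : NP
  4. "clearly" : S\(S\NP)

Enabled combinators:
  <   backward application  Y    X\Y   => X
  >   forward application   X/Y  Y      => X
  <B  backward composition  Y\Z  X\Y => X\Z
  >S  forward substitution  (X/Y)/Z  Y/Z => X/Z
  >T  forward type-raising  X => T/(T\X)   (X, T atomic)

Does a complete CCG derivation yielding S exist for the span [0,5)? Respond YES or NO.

YES

[0,5] S   <
  [0,4] S\NP   >
    [0,3] (S\NP)/NP   >
      [0,1] "city" : ((S\NP)/NP)/NP
      [1,3] NP   >
        [1,2] NP/(NP\S)   >T
          [1,2] "near" : S
        [2,3] "slowly" : NP\S
    [3,4] "bone" : NP
  [4,5] "clearly" : S\(S\NP)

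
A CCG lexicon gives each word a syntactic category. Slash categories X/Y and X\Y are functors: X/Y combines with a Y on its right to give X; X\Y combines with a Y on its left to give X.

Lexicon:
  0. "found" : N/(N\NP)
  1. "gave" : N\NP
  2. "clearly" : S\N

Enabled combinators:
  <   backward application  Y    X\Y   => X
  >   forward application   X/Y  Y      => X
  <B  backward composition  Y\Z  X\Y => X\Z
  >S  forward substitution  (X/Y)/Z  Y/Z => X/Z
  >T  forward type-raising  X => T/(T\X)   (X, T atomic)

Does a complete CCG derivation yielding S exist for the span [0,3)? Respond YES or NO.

[0,3] S   <
  [0,2] N   >
    [0,1] "found" : N/(N\NP)
    [1,2] "gave" : N\NP
  [2,3] "clearly" : S\N

YES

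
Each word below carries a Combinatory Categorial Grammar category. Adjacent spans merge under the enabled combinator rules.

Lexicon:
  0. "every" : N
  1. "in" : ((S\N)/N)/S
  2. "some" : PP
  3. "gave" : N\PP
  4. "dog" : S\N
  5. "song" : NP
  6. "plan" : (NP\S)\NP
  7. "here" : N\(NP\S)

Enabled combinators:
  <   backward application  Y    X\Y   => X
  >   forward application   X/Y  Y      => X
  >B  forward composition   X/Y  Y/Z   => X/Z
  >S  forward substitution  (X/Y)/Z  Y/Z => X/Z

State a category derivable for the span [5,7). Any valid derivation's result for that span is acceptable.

[0,8] S   <
  [0,1] "every" : N
  [1,8] S\N   >
    [1,5] (S\N)/N   >
      [1,2] "in" : ((S\N)/N)/S
      [2,5] S   <
        [2,4] N   <
          [2,3] "some" : PP
          [3,4] "gave" : N\PP
        [4,5] "dog" : S\N
    [5,8] N   <
      [5,7] NP\S   <
        [5,6] "song" : NP
        [6,7] "plan" : (NP\S)\NP
      [7,8] "here" : N\(NP\S)

NP\S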